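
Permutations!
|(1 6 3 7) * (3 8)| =5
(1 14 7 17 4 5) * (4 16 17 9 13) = [0, 14, 2, 3, 5, 1, 6, 9, 8, 13, 10, 11, 12, 4, 7, 15, 17, 16] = (1 14 7 9 13 4 5)(16 17)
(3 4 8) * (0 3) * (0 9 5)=(0 3 4 8 9 5)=[3, 1, 2, 4, 8, 0, 6, 7, 9, 5]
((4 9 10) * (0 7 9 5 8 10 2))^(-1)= ((0 7 9 2)(4 5 8 10))^(-1)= (0 2 9 7)(4 10 8 5)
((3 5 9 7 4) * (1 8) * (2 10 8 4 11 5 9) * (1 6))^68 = (1 3 7 5 10 6 4 9 11 2 8)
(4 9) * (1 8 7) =(1 8 7)(4 9) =[0, 8, 2, 3, 9, 5, 6, 1, 7, 4]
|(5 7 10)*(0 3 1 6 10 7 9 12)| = |(0 3 1 6 10 5 9 12)| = 8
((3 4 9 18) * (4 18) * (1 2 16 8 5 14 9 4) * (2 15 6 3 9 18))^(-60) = (1 8 15 5 6 14 3 18 2 9 16)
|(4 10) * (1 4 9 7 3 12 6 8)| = 9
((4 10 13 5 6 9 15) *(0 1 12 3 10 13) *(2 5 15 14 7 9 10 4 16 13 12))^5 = ((0 1 2 5 6 10)(3 4 12)(7 9 14)(13 15 16))^5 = (0 10 6 5 2 1)(3 12 4)(7 14 9)(13 16 15)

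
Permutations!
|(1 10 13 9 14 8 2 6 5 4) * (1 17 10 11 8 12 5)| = 40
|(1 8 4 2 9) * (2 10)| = |(1 8 4 10 2 9)| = 6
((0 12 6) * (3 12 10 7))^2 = ((0 10 7 3 12 6))^2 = (0 7 12)(3 6 10)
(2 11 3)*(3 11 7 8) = [0, 1, 7, 2, 4, 5, 6, 8, 3, 9, 10, 11] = (11)(2 7 8 3)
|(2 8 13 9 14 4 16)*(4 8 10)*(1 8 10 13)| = 14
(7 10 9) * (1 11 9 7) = (1 11 9)(7 10) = [0, 11, 2, 3, 4, 5, 6, 10, 8, 1, 7, 9]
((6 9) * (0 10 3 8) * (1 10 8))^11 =((0 8)(1 10 3)(6 9))^11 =(0 8)(1 3 10)(6 9)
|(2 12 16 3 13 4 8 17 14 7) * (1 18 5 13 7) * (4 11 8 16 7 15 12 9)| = 8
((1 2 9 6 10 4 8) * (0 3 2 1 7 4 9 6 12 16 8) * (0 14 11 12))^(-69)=(0 6)(2 9)(3 10)(4 14 11 12 16 8 7)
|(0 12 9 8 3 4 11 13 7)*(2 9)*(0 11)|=21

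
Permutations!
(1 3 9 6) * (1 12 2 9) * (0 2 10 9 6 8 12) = (0 2 6)(1 3)(8 12 10 9) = [2, 3, 6, 1, 4, 5, 0, 7, 12, 8, 9, 11, 10]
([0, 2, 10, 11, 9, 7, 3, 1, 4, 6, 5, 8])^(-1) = [0, 7, 1, 6, 8, 10, 9, 5, 11, 4, 2, 3]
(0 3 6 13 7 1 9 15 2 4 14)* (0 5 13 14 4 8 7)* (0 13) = [3, 9, 8, 6, 4, 0, 14, 1, 7, 15, 10, 11, 12, 13, 5, 2] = (0 3 6 14 5)(1 9 15 2 8 7)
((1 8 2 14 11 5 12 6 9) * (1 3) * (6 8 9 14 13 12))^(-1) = (1 3 9)(2 8 12 13)(5 11 14 6)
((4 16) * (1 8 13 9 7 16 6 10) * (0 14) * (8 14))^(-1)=(0 14 1 10 6 4 16 7 9 13 8)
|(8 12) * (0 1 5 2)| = |(0 1 5 2)(8 12)| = 4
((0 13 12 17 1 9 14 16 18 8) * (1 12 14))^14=(0 14 18)(8 13 16)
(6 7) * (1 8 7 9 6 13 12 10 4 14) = [0, 8, 2, 3, 14, 5, 9, 13, 7, 6, 4, 11, 10, 12, 1] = (1 8 7 13 12 10 4 14)(6 9)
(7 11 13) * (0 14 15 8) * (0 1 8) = [14, 8, 2, 3, 4, 5, 6, 11, 1, 9, 10, 13, 12, 7, 15, 0] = (0 14 15)(1 8)(7 11 13)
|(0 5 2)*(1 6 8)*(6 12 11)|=15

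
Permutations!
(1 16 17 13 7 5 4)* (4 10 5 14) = (1 16 17 13 7 14 4)(5 10) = [0, 16, 2, 3, 1, 10, 6, 14, 8, 9, 5, 11, 12, 7, 4, 15, 17, 13]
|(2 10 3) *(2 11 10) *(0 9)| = 6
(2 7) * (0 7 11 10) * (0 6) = (0 7 2 11 10 6) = [7, 1, 11, 3, 4, 5, 0, 2, 8, 9, 6, 10]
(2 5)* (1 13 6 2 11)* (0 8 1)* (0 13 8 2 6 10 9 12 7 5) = [2, 8, 0, 3, 4, 11, 6, 5, 1, 12, 9, 13, 7, 10] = (0 2)(1 8)(5 11 13 10 9 12 7)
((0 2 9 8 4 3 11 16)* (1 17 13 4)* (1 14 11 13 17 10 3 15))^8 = (17)(0 2 9 8 14 11 16)(1 3 4)(10 13 15)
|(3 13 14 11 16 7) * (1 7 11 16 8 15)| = |(1 7 3 13 14 16 11 8 15)| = 9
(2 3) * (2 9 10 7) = (2 3 9 10 7) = [0, 1, 3, 9, 4, 5, 6, 2, 8, 10, 7]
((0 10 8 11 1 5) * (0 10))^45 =((1 5 10 8 11))^45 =(11)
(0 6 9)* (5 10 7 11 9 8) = (0 6 8 5 10 7 11 9) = [6, 1, 2, 3, 4, 10, 8, 11, 5, 0, 7, 9]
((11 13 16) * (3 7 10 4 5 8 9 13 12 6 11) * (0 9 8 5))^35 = (0 16 10 9 3 4 13 7)(6 12 11)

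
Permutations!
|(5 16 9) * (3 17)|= 6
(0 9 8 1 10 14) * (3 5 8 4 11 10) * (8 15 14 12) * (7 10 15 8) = [9, 3, 2, 5, 11, 8, 6, 10, 1, 4, 12, 15, 7, 13, 0, 14] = (0 9 4 11 15 14)(1 3 5 8)(7 10 12)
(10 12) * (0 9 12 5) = (0 9 12 10 5) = [9, 1, 2, 3, 4, 0, 6, 7, 8, 12, 5, 11, 10]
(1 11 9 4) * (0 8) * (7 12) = (0 8)(1 11 9 4)(7 12) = [8, 11, 2, 3, 1, 5, 6, 12, 0, 4, 10, 9, 7]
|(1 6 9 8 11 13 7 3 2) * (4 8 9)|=9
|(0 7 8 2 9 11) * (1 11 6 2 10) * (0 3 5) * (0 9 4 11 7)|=|(1 7 8 10)(2 4 11 3 5 9 6)|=28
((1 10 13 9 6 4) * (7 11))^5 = (1 4 6 9 13 10)(7 11)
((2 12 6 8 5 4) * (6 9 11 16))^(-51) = ((2 12 9 11 16 6 8 5 4))^(-51) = (2 11 8)(4 9 6)(5 12 16)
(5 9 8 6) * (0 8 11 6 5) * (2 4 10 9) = [8, 1, 4, 3, 10, 2, 0, 7, 5, 11, 9, 6] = (0 8 5 2 4 10 9 11 6)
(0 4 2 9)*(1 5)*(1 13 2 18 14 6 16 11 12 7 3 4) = (0 1 5 13 2 9)(3 4 18 14 6 16 11 12 7) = [1, 5, 9, 4, 18, 13, 16, 3, 8, 0, 10, 12, 7, 2, 6, 15, 11, 17, 14]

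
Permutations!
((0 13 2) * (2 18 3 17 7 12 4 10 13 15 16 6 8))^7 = ((0 15 16 6 8 2)(3 17 7 12 4 10 13 18))^7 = (0 15 16 6 8 2)(3 18 13 10 4 12 7 17)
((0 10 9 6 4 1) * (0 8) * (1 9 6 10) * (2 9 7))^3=(2 6)(4 9)(7 10)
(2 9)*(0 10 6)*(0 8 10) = (2 9)(6 8 10) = [0, 1, 9, 3, 4, 5, 8, 7, 10, 2, 6]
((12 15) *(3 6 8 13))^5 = ((3 6 8 13)(12 15))^5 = (3 6 8 13)(12 15)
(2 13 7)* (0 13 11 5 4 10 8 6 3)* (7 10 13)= [7, 1, 11, 0, 13, 4, 3, 2, 6, 9, 8, 5, 12, 10]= (0 7 2 11 5 4 13 10 8 6 3)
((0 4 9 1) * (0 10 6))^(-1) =(0 6 10 1 9 4)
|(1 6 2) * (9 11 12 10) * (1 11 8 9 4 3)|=|(1 6 2 11 12 10 4 3)(8 9)|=8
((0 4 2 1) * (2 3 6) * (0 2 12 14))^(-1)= ((0 4 3 6 12 14)(1 2))^(-1)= (0 14 12 6 3 4)(1 2)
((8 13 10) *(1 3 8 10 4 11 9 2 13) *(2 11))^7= (1 3 8)(2 13 4)(9 11)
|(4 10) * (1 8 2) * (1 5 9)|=10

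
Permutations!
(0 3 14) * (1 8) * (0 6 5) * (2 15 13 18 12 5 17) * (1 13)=[3, 8, 15, 14, 4, 0, 17, 7, 13, 9, 10, 11, 5, 18, 6, 1, 16, 2, 12]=(0 3 14 6 17 2 15 1 8 13 18 12 5)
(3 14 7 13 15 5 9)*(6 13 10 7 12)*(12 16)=(3 14 16 12 6 13 15 5 9)(7 10)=[0, 1, 2, 14, 4, 9, 13, 10, 8, 3, 7, 11, 6, 15, 16, 5, 12]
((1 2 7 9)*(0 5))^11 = ((0 5)(1 2 7 9))^11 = (0 5)(1 9 7 2)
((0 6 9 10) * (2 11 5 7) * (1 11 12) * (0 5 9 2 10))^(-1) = ((0 6 2 12 1 11 9)(5 7 10))^(-1) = (0 9 11 1 12 2 6)(5 10 7)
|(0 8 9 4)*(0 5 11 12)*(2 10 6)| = |(0 8 9 4 5 11 12)(2 10 6)| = 21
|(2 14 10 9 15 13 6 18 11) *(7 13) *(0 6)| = |(0 6 18 11 2 14 10 9 15 7 13)| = 11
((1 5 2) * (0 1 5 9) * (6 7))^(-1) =(0 9 1)(2 5)(6 7)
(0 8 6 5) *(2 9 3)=(0 8 6 5)(2 9 3)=[8, 1, 9, 2, 4, 0, 5, 7, 6, 3]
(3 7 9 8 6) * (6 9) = (3 7 6)(8 9) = [0, 1, 2, 7, 4, 5, 3, 6, 9, 8]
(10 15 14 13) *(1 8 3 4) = (1 8 3 4)(10 15 14 13) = [0, 8, 2, 4, 1, 5, 6, 7, 3, 9, 15, 11, 12, 10, 13, 14]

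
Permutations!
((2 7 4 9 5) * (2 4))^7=((2 7)(4 9 5))^7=(2 7)(4 9 5)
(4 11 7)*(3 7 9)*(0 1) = (0 1)(3 7 4 11 9) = [1, 0, 2, 7, 11, 5, 6, 4, 8, 3, 10, 9]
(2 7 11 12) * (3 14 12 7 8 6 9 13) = (2 8 6 9 13 3 14 12)(7 11) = [0, 1, 8, 14, 4, 5, 9, 11, 6, 13, 10, 7, 2, 3, 12]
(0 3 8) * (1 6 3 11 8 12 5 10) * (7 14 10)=(0 11 8)(1 6 3 12 5 7 14 10)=[11, 6, 2, 12, 4, 7, 3, 14, 0, 9, 1, 8, 5, 13, 10]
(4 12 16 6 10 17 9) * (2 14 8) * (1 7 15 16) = (1 7 15 16 6 10 17 9 4 12)(2 14 8) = [0, 7, 14, 3, 12, 5, 10, 15, 2, 4, 17, 11, 1, 13, 8, 16, 6, 9]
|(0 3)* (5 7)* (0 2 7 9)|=6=|(0 3 2 7 5 9)|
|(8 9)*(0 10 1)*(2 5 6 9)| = 15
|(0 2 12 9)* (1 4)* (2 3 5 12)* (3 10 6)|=14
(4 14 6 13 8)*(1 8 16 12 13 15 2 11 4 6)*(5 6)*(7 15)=(1 8 5 6 7 15 2 11 4 14)(12 13 16)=[0, 8, 11, 3, 14, 6, 7, 15, 5, 9, 10, 4, 13, 16, 1, 2, 12]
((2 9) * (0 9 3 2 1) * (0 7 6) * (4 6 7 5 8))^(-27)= ((0 9 1 5 8 4 6)(2 3))^(-27)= (0 9 1 5 8 4 6)(2 3)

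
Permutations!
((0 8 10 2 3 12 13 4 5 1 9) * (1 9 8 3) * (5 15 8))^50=(0 12 4 8 2 5)(1 9 3 13 15 10)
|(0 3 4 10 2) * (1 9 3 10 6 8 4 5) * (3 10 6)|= 10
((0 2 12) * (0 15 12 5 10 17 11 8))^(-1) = (0 8 11 17 10 5 2)(12 15)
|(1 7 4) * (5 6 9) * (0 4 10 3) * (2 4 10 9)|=21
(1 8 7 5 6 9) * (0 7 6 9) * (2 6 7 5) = (0 5 9 1 8 7 2 6) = [5, 8, 6, 3, 4, 9, 0, 2, 7, 1]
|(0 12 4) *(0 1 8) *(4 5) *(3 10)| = |(0 12 5 4 1 8)(3 10)| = 6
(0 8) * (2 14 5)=(0 8)(2 14 5)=[8, 1, 14, 3, 4, 2, 6, 7, 0, 9, 10, 11, 12, 13, 5]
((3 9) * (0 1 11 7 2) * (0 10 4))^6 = ((0 1 11 7 2 10 4)(3 9))^6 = (0 4 10 2 7 11 1)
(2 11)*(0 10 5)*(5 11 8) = (0 10 11 2 8 5) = [10, 1, 8, 3, 4, 0, 6, 7, 5, 9, 11, 2]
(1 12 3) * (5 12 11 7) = (1 11 7 5 12 3) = [0, 11, 2, 1, 4, 12, 6, 5, 8, 9, 10, 7, 3]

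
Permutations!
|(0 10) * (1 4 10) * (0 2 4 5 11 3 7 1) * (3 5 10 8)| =|(1 10 2 4 8 3 7)(5 11)| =14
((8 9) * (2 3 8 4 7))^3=(2 9)(3 4)(7 8)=((2 3 8 9 4 7))^3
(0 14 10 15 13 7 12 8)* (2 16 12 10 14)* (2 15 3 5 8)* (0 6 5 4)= (0 15 13 7 10 3 4)(2 16 12)(5 8 6)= [15, 1, 16, 4, 0, 8, 5, 10, 6, 9, 3, 11, 2, 7, 14, 13, 12]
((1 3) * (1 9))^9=((1 3 9))^9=(9)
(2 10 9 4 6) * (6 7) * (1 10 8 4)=(1 10 9)(2 8 4 7 6)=[0, 10, 8, 3, 7, 5, 2, 6, 4, 1, 9]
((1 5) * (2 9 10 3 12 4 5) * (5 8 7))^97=(1 8 3 2 7 12 9 5 4 10)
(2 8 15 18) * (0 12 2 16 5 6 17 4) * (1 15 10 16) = [12, 15, 8, 3, 0, 6, 17, 7, 10, 9, 16, 11, 2, 13, 14, 18, 5, 4, 1] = (0 12 2 8 10 16 5 6 17 4)(1 15 18)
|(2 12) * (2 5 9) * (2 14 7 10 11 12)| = |(5 9 14 7 10 11 12)| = 7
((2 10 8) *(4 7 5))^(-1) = (2 8 10)(4 5 7)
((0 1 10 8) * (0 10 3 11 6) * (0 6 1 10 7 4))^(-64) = (0 10 8 7 4)(1 11 3) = ((0 10 8 7 4)(1 3 11))^(-64)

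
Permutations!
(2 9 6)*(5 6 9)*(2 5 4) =(9)(2 4)(5 6) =[0, 1, 4, 3, 2, 6, 5, 7, 8, 9]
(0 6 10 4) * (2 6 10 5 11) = (0 10 4)(2 6 5 11) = [10, 1, 6, 3, 0, 11, 5, 7, 8, 9, 4, 2]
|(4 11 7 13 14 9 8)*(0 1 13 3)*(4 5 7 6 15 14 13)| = 12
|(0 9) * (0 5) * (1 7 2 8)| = 12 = |(0 9 5)(1 7 2 8)|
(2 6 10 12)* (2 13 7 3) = [0, 1, 6, 2, 4, 5, 10, 3, 8, 9, 12, 11, 13, 7] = (2 6 10 12 13 7 3)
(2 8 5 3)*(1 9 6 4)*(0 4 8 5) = (0 4 1 9 6 8)(2 5 3) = [4, 9, 5, 2, 1, 3, 8, 7, 0, 6]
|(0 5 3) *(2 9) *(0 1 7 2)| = |(0 5 3 1 7 2 9)| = 7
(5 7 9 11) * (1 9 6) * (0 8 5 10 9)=(0 8 5 7 6 1)(9 11 10)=[8, 0, 2, 3, 4, 7, 1, 6, 5, 11, 9, 10]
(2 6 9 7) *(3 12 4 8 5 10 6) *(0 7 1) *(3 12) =[7, 0, 12, 3, 8, 10, 9, 2, 5, 1, 6, 11, 4] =(0 7 2 12 4 8 5 10 6 9 1)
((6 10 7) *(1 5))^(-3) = (10)(1 5)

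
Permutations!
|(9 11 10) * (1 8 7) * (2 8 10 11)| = 6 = |(11)(1 10 9 2 8 7)|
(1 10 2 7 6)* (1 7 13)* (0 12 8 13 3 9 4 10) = (0 12 8 13 1)(2 3 9 4 10)(6 7) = [12, 0, 3, 9, 10, 5, 7, 6, 13, 4, 2, 11, 8, 1]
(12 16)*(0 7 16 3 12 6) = [7, 1, 2, 12, 4, 5, 0, 16, 8, 9, 10, 11, 3, 13, 14, 15, 6] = (0 7 16 6)(3 12)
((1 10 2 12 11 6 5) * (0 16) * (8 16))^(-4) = (0 16 8)(1 12 5 2 6 10 11)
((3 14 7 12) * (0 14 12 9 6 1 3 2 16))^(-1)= (0 16 2 12 3 1 6 9 7 14)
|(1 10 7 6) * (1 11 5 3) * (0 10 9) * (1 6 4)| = |(0 10 7 4 1 9)(3 6 11 5)| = 12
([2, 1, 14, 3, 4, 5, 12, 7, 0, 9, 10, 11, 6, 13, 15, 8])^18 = [15, 1, 8, 3, 4, 5, 6, 7, 14, 9, 10, 11, 12, 13, 0, 2]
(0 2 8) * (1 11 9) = (0 2 8)(1 11 9) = [2, 11, 8, 3, 4, 5, 6, 7, 0, 1, 10, 9]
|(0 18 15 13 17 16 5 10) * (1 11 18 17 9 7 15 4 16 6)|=20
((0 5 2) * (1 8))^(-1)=((0 5 2)(1 8))^(-1)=(0 2 5)(1 8)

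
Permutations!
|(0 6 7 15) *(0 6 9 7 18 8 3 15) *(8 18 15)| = |(18)(0 9 7)(3 8)(6 15)| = 6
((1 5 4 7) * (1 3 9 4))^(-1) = (1 5)(3 7 4 9)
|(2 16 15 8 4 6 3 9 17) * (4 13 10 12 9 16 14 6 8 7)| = 14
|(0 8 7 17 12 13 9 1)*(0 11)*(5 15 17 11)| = 28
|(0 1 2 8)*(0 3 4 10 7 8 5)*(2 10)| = 9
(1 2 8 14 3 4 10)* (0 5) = (0 5)(1 2 8 14 3 4 10) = [5, 2, 8, 4, 10, 0, 6, 7, 14, 9, 1, 11, 12, 13, 3]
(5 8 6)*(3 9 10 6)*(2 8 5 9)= (2 8 3)(6 9 10)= [0, 1, 8, 2, 4, 5, 9, 7, 3, 10, 6]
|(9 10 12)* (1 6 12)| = 5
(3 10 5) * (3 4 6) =(3 10 5 4 6) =[0, 1, 2, 10, 6, 4, 3, 7, 8, 9, 5]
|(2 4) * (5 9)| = 2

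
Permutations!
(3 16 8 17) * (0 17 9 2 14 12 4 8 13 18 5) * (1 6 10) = [17, 6, 14, 16, 8, 0, 10, 7, 9, 2, 1, 11, 4, 18, 12, 15, 13, 3, 5] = (0 17 3 16 13 18 5)(1 6 10)(2 14 12 4 8 9)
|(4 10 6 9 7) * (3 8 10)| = 7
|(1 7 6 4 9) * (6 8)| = 6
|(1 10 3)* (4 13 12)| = 3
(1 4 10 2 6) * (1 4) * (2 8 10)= [0, 1, 6, 3, 2, 5, 4, 7, 10, 9, 8]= (2 6 4)(8 10)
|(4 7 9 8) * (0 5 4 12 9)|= 12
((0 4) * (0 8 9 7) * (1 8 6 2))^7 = (0 7 9 8 1 2 6 4)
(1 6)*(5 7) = (1 6)(5 7) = [0, 6, 2, 3, 4, 7, 1, 5]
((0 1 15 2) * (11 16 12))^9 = ((0 1 15 2)(11 16 12))^9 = (16)(0 1 15 2)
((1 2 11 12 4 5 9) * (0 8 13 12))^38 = ((0 8 13 12 4 5 9 1 2 11))^38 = (0 2 9 4 13)(1 5 12 8 11)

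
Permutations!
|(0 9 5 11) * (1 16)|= 4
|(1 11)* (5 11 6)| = 4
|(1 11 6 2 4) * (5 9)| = |(1 11 6 2 4)(5 9)| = 10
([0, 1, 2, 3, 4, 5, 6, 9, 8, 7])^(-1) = (7 9)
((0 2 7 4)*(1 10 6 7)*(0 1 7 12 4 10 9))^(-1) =(0 9 1 4 12 6 10 7 2)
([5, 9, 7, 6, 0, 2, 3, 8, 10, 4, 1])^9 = (10)(3 6)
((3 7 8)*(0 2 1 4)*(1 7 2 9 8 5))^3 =((0 9 8 3 2 7 5 1 4))^3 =(0 3 5)(1 9 2)(4 8 7)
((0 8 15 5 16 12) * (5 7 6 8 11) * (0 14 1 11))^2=((1 11 5 16 12 14)(6 8 15 7))^2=(1 5 12)(6 15)(7 8)(11 16 14)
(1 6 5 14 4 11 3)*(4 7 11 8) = [0, 6, 2, 1, 8, 14, 5, 11, 4, 9, 10, 3, 12, 13, 7] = (1 6 5 14 7 11 3)(4 8)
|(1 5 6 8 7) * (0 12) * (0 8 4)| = 8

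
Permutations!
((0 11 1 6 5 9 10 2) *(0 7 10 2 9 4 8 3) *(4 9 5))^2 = (0 1 4 3 11 6 8)(2 10 9 7 5)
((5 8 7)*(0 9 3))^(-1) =((0 9 3)(5 8 7))^(-1) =(0 3 9)(5 7 8)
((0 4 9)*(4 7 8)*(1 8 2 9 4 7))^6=(9)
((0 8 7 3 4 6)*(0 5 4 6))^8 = (0 8 7 3 6 5 4)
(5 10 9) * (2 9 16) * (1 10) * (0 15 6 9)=(0 15 6 9 5 1 10 16 2)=[15, 10, 0, 3, 4, 1, 9, 7, 8, 5, 16, 11, 12, 13, 14, 6, 2]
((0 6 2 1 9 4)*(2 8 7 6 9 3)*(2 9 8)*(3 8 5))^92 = (0 3 4 5 9)(1 7 2 8 6) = ((0 5 3 9 4)(1 8 7 6 2))^92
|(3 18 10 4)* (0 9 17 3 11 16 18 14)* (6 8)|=10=|(0 9 17 3 14)(4 11 16 18 10)(6 8)|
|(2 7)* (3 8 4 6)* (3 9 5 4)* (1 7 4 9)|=10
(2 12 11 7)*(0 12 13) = (0 12 11 7 2 13) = [12, 1, 13, 3, 4, 5, 6, 2, 8, 9, 10, 7, 11, 0]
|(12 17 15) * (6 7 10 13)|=|(6 7 10 13)(12 17 15)|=12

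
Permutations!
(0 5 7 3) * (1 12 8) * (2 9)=(0 5 7 3)(1 12 8)(2 9)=[5, 12, 9, 0, 4, 7, 6, 3, 1, 2, 10, 11, 8]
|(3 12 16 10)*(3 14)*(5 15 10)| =|(3 12 16 5 15 10 14)| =7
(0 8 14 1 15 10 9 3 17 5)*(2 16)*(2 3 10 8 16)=[16, 15, 2, 17, 4, 0, 6, 7, 14, 10, 9, 11, 12, 13, 1, 8, 3, 5]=(0 16 3 17 5)(1 15 8 14)(9 10)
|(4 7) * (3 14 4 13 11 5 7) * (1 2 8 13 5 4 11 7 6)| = |(1 2 8 13 7 5 6)(3 14 11 4)| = 28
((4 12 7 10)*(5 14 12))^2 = (4 14 7)(5 12 10)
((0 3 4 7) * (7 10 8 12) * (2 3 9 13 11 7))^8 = (0 11 9 7 13)(2 4 8)(3 10 12)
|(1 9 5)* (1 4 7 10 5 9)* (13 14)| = 4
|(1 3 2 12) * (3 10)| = |(1 10 3 2 12)| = 5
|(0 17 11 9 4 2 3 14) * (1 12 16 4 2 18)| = 35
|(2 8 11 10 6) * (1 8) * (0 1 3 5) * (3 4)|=|(0 1 8 11 10 6 2 4 3 5)|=10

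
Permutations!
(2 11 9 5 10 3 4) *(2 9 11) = (11)(3 4 9 5 10) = [0, 1, 2, 4, 9, 10, 6, 7, 8, 5, 3, 11]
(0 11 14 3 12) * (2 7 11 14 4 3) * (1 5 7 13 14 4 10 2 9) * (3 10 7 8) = (0 4 10 2 13 14 9 1 5 8 3 12)(7 11) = [4, 5, 13, 12, 10, 8, 6, 11, 3, 1, 2, 7, 0, 14, 9]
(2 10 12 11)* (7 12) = (2 10 7 12 11) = [0, 1, 10, 3, 4, 5, 6, 12, 8, 9, 7, 2, 11]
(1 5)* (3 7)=(1 5)(3 7)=[0, 5, 2, 7, 4, 1, 6, 3]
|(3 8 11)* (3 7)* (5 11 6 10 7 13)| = |(3 8 6 10 7)(5 11 13)| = 15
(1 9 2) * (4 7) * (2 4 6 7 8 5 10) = (1 9 4 8 5 10 2)(6 7) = [0, 9, 1, 3, 8, 10, 7, 6, 5, 4, 2]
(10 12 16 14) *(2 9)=[0, 1, 9, 3, 4, 5, 6, 7, 8, 2, 12, 11, 16, 13, 10, 15, 14]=(2 9)(10 12 16 14)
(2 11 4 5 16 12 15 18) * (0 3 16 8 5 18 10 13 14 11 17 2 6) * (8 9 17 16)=(0 3 8 5 9 17 2 16 12 15 10 13 14 11 4 18 6)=[3, 1, 16, 8, 18, 9, 0, 7, 5, 17, 13, 4, 15, 14, 11, 10, 12, 2, 6]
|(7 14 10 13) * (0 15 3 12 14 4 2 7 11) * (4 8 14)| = |(0 15 3 12 4 2 7 8 14 10 13 11)| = 12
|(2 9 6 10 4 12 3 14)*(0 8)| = 8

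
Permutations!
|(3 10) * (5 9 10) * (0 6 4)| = |(0 6 4)(3 5 9 10)| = 12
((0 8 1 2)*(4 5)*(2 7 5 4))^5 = (0 2 5 7 1 8) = ((0 8 1 7 5 2))^5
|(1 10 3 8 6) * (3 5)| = 6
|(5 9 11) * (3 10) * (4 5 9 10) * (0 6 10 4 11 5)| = 8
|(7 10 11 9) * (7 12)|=|(7 10 11 9 12)|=5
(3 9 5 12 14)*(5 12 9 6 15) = (3 6 15 5 9 12 14) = [0, 1, 2, 6, 4, 9, 15, 7, 8, 12, 10, 11, 14, 13, 3, 5]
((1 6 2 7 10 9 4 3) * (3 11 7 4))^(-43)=(1 2 11 10 3 6 4 7 9)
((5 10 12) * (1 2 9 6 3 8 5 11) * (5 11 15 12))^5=((1 2 9 6 3 8 11)(5 10)(12 15))^5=(1 8 6 2 11 3 9)(5 10)(12 15)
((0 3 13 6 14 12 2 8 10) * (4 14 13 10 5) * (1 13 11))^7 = ((0 3 10)(1 13 6 11)(2 8 5 4 14 12))^7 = (0 3 10)(1 11 6 13)(2 8 5 4 14 12)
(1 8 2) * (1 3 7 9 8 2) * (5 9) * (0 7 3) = [7, 2, 0, 3, 4, 9, 6, 5, 1, 8] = (0 7 5 9 8 1 2)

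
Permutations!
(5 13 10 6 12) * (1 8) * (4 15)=(1 8)(4 15)(5 13 10 6 12)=[0, 8, 2, 3, 15, 13, 12, 7, 1, 9, 6, 11, 5, 10, 14, 4]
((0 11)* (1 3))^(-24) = (11)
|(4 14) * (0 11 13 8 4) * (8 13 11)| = 4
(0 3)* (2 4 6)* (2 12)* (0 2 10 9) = (0 3 2 4 6 12 10 9) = [3, 1, 4, 2, 6, 5, 12, 7, 8, 0, 9, 11, 10]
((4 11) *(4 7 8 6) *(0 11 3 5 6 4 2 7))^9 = (0 11)(2 8 3 6 7 4 5)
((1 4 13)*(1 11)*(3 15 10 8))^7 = ((1 4 13 11)(3 15 10 8))^7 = (1 11 13 4)(3 8 10 15)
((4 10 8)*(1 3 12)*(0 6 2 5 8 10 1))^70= (0 3 4 5 6 12 1 8 2)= ((0 6 2 5 8 4 1 3 12))^70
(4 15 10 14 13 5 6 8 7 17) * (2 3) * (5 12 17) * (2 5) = [0, 1, 3, 5, 15, 6, 8, 2, 7, 9, 14, 11, 17, 12, 13, 10, 16, 4] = (2 3 5 6 8 7)(4 15 10 14 13 12 17)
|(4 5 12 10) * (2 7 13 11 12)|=8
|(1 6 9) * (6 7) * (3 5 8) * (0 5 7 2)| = 9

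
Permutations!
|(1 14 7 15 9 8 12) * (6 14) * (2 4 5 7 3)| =12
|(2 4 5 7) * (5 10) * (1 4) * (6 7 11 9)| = 9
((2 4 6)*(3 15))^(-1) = (2 6 4)(3 15)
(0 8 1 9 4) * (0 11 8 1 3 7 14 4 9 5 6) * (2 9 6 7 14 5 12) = (0 1 12 2 9 6)(3 14 4 11 8)(5 7) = [1, 12, 9, 14, 11, 7, 0, 5, 3, 6, 10, 8, 2, 13, 4]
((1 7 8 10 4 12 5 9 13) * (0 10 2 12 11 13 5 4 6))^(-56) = ((0 10 6)(1 7 8 2 12 4 11 13)(5 9))^(-56) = (13)(0 10 6)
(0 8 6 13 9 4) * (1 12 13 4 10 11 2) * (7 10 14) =(0 8 6 4)(1 12 13 9 14 7 10 11 2) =[8, 12, 1, 3, 0, 5, 4, 10, 6, 14, 11, 2, 13, 9, 7]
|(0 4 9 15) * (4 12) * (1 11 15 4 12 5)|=|(0 5 1 11 15)(4 9)|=10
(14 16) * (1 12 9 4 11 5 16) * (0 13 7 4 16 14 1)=[13, 12, 2, 3, 11, 14, 6, 4, 8, 16, 10, 5, 9, 7, 0, 15, 1]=(0 13 7 4 11 5 14)(1 12 9 16)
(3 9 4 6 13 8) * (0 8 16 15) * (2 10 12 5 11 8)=[2, 1, 10, 9, 6, 11, 13, 7, 3, 4, 12, 8, 5, 16, 14, 0, 15]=(0 2 10 12 5 11 8 3 9 4 6 13 16 15)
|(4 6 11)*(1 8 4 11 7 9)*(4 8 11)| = |(1 11 4 6 7 9)| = 6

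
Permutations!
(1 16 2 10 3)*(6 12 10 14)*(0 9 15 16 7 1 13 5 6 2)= (0 9 15 16)(1 7)(2 14)(3 13 5 6 12 10)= [9, 7, 14, 13, 4, 6, 12, 1, 8, 15, 3, 11, 10, 5, 2, 16, 0]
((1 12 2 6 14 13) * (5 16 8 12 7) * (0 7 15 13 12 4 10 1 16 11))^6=((0 7 5 11)(1 15 13 16 8 4 10)(2 6 14 12))^6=(0 5)(1 10 4 8 16 13 15)(2 14)(6 12)(7 11)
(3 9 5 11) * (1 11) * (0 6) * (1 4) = [6, 11, 2, 9, 1, 4, 0, 7, 8, 5, 10, 3] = (0 6)(1 11 3 9 5 4)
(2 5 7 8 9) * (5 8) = (2 8 9)(5 7) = [0, 1, 8, 3, 4, 7, 6, 5, 9, 2]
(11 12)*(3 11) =(3 11 12) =[0, 1, 2, 11, 4, 5, 6, 7, 8, 9, 10, 12, 3]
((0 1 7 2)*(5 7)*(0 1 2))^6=((0 2 1 5 7))^6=(0 2 1 5 7)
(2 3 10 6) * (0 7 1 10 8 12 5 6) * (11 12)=(0 7 1 10)(2 3 8 11 12 5 6)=[7, 10, 3, 8, 4, 6, 2, 1, 11, 9, 0, 12, 5]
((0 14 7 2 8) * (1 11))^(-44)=(0 14 7 2 8)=((0 14 7 2 8)(1 11))^(-44)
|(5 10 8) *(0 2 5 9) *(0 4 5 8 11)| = |(0 2 8 9 4 5 10 11)| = 8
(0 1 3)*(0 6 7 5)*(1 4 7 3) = (0 4 7 5)(3 6) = [4, 1, 2, 6, 7, 0, 3, 5]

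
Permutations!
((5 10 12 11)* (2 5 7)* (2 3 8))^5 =((2 5 10 12 11 7 3 8))^5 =(2 7 10 8 11 5 3 12)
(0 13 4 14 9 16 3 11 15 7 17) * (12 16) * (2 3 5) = (0 13 4 14 9 12 16 5 2 3 11 15 7 17) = [13, 1, 3, 11, 14, 2, 6, 17, 8, 12, 10, 15, 16, 4, 9, 7, 5, 0]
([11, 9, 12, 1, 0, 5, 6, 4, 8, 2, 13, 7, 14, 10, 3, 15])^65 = [11, 3, 9, 14, 0, 5, 6, 4, 8, 1, 13, 7, 2, 10, 12, 15]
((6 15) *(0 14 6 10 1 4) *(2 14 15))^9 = ((0 15 10 1 4)(2 14 6))^9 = (0 4 1 10 15)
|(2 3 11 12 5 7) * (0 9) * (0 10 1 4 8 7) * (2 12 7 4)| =10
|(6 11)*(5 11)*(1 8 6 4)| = 6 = |(1 8 6 5 11 4)|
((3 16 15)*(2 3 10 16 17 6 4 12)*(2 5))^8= (2 3 17 6 4 12 5)(10 15 16)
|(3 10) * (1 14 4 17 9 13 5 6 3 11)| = |(1 14 4 17 9 13 5 6 3 10 11)| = 11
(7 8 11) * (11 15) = (7 8 15 11) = [0, 1, 2, 3, 4, 5, 6, 8, 15, 9, 10, 7, 12, 13, 14, 11]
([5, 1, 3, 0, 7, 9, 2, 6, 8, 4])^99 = [4, 1, 5, 9, 2, 7, 0, 3, 8, 6]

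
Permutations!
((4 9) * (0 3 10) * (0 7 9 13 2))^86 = (0 13 9 10)(2 4 7 3)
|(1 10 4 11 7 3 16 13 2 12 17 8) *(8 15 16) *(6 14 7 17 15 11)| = 40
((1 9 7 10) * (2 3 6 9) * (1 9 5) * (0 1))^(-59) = ((0 1 2 3 6 5)(7 10 9))^(-59) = (0 1 2 3 6 5)(7 10 9)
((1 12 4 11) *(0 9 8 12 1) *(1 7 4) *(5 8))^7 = (0 4 1 8 9 11 7 12 5)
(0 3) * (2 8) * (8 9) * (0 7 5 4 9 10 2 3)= (2 10)(3 7 5 4 9 8)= [0, 1, 10, 7, 9, 4, 6, 5, 3, 8, 2]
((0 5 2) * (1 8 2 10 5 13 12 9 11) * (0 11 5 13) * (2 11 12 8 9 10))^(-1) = (1 11 8 13 10 12 2 5 9)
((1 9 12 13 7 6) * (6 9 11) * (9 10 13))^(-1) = (1 6 11)(7 13 10)(9 12)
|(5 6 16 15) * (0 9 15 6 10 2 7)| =14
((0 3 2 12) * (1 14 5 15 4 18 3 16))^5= (0 15 12 5 2 14 3 1 18 16 4)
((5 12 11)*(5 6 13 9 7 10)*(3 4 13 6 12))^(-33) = ((3 4 13 9 7 10 5)(11 12))^(-33) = (3 13 7 5 4 9 10)(11 12)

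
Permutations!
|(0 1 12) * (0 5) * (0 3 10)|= |(0 1 12 5 3 10)|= 6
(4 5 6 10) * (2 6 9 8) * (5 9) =(2 6 10 4 9 8) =[0, 1, 6, 3, 9, 5, 10, 7, 2, 8, 4]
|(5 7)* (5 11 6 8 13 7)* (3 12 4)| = 15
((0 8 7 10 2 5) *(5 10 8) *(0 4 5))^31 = ((2 10)(4 5)(7 8))^31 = (2 10)(4 5)(7 8)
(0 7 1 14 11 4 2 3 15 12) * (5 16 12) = (0 7 1 14 11 4 2 3 15 5 16 12) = [7, 14, 3, 15, 2, 16, 6, 1, 8, 9, 10, 4, 0, 13, 11, 5, 12]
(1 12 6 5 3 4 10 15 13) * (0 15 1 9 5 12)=(0 15 13 9 5 3 4 10 1)(6 12)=[15, 0, 2, 4, 10, 3, 12, 7, 8, 5, 1, 11, 6, 9, 14, 13]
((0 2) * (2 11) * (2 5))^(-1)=(0 2 5 11)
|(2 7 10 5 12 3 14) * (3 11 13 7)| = 6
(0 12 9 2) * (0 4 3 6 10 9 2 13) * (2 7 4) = (0 12 7 4 3 6 10 9 13) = [12, 1, 2, 6, 3, 5, 10, 4, 8, 13, 9, 11, 7, 0]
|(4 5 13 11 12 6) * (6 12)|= 5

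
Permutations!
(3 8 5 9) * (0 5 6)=(0 5 9 3 8 6)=[5, 1, 2, 8, 4, 9, 0, 7, 6, 3]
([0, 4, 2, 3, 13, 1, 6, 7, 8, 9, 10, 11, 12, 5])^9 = [0, 4, 2, 3, 13, 1, 6, 7, 8, 9, 10, 11, 12, 5]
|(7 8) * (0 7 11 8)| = 2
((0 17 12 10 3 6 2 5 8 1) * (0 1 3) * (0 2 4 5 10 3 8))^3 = (0 3 5 12 4 17 6)(2 10)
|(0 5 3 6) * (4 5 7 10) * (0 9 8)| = 9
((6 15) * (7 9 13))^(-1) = (6 15)(7 13 9)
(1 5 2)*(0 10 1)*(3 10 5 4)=(0 5 2)(1 4 3 10)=[5, 4, 0, 10, 3, 2, 6, 7, 8, 9, 1]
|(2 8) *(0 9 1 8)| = 5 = |(0 9 1 8 2)|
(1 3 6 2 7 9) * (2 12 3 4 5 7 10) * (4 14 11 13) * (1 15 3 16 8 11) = (1 14)(2 10)(3 6 12 16 8 11 13 4 5 7 9 15) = [0, 14, 10, 6, 5, 7, 12, 9, 11, 15, 2, 13, 16, 4, 1, 3, 8]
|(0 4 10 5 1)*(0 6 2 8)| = |(0 4 10 5 1 6 2 8)| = 8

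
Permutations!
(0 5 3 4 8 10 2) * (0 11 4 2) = (0 5 3 2 11 4 8 10) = [5, 1, 11, 2, 8, 3, 6, 7, 10, 9, 0, 4]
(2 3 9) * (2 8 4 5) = [0, 1, 3, 9, 5, 2, 6, 7, 4, 8] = (2 3 9 8 4 5)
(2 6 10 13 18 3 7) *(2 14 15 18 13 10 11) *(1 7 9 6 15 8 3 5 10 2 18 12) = [0, 7, 15, 9, 4, 10, 11, 14, 3, 6, 2, 18, 1, 13, 8, 12, 16, 17, 5] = (1 7 14 8 3 9 6 11 18 5 10 2 15 12)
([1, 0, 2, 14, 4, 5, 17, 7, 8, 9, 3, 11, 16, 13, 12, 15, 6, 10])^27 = [1, 0, 2, 10, 4, 5, 16, 7, 8, 9, 17, 11, 14, 13, 3, 15, 12, 6]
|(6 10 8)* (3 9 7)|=|(3 9 7)(6 10 8)|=3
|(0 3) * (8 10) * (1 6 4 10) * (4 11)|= 6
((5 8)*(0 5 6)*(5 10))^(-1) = (0 6 8 5 10)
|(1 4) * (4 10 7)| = |(1 10 7 4)| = 4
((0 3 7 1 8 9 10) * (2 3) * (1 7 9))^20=(10)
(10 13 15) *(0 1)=[1, 0, 2, 3, 4, 5, 6, 7, 8, 9, 13, 11, 12, 15, 14, 10]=(0 1)(10 13 15)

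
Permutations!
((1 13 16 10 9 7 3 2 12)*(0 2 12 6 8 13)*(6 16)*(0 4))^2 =(0 16 9 3 1)(2 10 7 12 4)(6 13 8)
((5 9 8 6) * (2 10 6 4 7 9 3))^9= ((2 10 6 5 3)(4 7 9 8))^9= (2 3 5 6 10)(4 7 9 8)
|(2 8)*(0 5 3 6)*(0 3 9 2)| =|(0 5 9 2 8)(3 6)| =10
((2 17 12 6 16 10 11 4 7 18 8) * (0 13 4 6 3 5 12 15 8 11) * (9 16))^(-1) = (0 10 16 9 6 11 18 7 4 13)(2 8 15 17)(3 12 5) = ((0 13 4 7 18 11 6 9 16 10)(2 17 15 8)(3 5 12))^(-1)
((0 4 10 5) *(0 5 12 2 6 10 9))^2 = (0 9 4)(2 10)(6 12)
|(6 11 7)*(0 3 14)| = 3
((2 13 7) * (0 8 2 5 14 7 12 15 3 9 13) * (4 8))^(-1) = (0 2 8 4)(3 15 12 13 9)(5 7 14)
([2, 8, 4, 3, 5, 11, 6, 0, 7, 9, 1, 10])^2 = [4, 7, 5, 3, 11, 10, 6, 2, 0, 9, 8, 1]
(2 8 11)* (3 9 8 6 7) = [0, 1, 6, 9, 4, 5, 7, 3, 11, 8, 10, 2] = (2 6 7 3 9 8 11)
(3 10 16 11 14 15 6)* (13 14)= (3 10 16 11 13 14 15 6)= [0, 1, 2, 10, 4, 5, 3, 7, 8, 9, 16, 13, 12, 14, 15, 6, 11]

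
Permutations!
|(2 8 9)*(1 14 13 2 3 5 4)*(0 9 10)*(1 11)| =|(0 9 3 5 4 11 1 14 13 2 8 10)| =12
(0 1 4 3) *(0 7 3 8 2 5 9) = (0 1 4 8 2 5 9)(3 7) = [1, 4, 5, 7, 8, 9, 6, 3, 2, 0]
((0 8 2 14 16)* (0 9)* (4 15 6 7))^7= (0 8 2 14 16 9)(4 7 6 15)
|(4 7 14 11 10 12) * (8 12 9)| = |(4 7 14 11 10 9 8 12)| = 8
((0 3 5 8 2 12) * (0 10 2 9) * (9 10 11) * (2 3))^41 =(0 2 12 11 9)(3 5 8 10)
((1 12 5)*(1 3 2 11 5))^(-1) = ((1 12)(2 11 5 3))^(-1) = (1 12)(2 3 5 11)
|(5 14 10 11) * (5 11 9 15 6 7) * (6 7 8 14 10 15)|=|(5 10 9 6 8 14 15 7)|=8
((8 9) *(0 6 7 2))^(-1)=((0 6 7 2)(8 9))^(-1)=(0 2 7 6)(8 9)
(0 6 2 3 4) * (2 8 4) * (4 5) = (0 6 8 5 4)(2 3) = [6, 1, 3, 2, 0, 4, 8, 7, 5]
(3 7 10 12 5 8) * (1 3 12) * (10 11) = [0, 3, 2, 7, 4, 8, 6, 11, 12, 9, 1, 10, 5] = (1 3 7 11 10)(5 8 12)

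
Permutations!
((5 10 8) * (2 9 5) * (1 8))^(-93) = (1 9)(2 10)(5 8)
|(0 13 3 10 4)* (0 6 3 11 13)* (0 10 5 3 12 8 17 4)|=10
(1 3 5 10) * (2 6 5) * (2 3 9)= (1 9 2 6 5 10)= [0, 9, 6, 3, 4, 10, 5, 7, 8, 2, 1]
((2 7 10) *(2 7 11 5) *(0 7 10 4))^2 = (0 4 7)(2 5 11)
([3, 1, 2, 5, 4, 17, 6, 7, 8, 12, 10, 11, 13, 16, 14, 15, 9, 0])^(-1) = [17, 1, 2, 0, 4, 3, 6, 7, 8, 16, 10, 11, 9, 12, 14, 15, 13, 5]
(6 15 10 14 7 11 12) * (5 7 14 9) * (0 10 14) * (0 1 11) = (0 10 9 5 7)(1 11 12 6 15 14) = [10, 11, 2, 3, 4, 7, 15, 0, 8, 5, 9, 12, 6, 13, 1, 14]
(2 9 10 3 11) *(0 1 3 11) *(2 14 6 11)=(0 1 3)(2 9 10)(6 11 14)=[1, 3, 9, 0, 4, 5, 11, 7, 8, 10, 2, 14, 12, 13, 6]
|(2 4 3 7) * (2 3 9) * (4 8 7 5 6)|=|(2 8 7 3 5 6 4 9)|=8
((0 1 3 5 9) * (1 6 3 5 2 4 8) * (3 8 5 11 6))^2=(0 2 5)(1 6)(3 4 9)(8 11)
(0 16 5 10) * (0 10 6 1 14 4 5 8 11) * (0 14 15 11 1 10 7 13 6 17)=(0 16 8 1 15 11 14 4 5 17)(6 10 7 13)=[16, 15, 2, 3, 5, 17, 10, 13, 1, 9, 7, 14, 12, 6, 4, 11, 8, 0]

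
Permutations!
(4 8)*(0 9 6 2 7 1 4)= (0 9 6 2 7 1 4 8)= [9, 4, 7, 3, 8, 5, 2, 1, 0, 6]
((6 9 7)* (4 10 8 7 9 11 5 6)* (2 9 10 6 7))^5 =(11)(2 9 10 8)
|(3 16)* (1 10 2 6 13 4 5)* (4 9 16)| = |(1 10 2 6 13 9 16 3 4 5)| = 10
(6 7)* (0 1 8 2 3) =(0 1 8 2 3)(6 7) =[1, 8, 3, 0, 4, 5, 7, 6, 2]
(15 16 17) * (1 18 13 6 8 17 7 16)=[0, 18, 2, 3, 4, 5, 8, 16, 17, 9, 10, 11, 12, 6, 14, 1, 7, 15, 13]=(1 18 13 6 8 17 15)(7 16)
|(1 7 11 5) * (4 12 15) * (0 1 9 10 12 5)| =|(0 1 7 11)(4 5 9 10 12 15)| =12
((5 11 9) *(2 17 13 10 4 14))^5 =(2 14 4 10 13 17)(5 9 11) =((2 17 13 10 4 14)(5 11 9))^5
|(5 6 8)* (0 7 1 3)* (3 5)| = 7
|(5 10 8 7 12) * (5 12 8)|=|(12)(5 10)(7 8)|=2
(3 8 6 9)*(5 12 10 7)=(3 8 6 9)(5 12 10 7)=[0, 1, 2, 8, 4, 12, 9, 5, 6, 3, 7, 11, 10]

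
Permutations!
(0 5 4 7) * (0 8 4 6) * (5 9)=[9, 1, 2, 3, 7, 6, 0, 8, 4, 5]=(0 9 5 6)(4 7 8)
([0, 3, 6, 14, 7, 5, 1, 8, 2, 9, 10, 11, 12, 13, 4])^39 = (1 6 2 8 7 4 14 3)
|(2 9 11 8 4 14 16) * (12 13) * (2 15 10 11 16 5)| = |(2 9 16 15 10 11 8 4 14 5)(12 13)| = 10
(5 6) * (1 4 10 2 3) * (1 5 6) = (1 4 10 2 3 5) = [0, 4, 3, 5, 10, 1, 6, 7, 8, 9, 2]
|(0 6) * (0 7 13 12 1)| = 6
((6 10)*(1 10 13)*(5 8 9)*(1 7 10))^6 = ((5 8 9)(6 13 7 10))^6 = (6 7)(10 13)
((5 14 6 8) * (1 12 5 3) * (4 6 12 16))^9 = (1 6)(3 4)(8 16)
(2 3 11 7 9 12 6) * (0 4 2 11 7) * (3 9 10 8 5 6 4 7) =(0 7 10 8 5 6 11)(2 9 12 4) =[7, 1, 9, 3, 2, 6, 11, 10, 5, 12, 8, 0, 4]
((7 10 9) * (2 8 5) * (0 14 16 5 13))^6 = (0 13 8 2 5 16 14)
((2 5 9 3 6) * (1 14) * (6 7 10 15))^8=(15)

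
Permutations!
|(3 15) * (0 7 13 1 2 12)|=6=|(0 7 13 1 2 12)(3 15)|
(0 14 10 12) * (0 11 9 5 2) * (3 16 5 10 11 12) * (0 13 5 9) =(0 14 11)(2 13 5)(3 16 9 10) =[14, 1, 13, 16, 4, 2, 6, 7, 8, 10, 3, 0, 12, 5, 11, 15, 9]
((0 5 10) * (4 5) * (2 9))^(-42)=(0 5)(4 10)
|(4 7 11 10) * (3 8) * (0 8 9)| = |(0 8 3 9)(4 7 11 10)| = 4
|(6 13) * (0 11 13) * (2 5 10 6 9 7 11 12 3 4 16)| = 36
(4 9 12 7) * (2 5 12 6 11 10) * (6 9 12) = (2 5 6 11 10)(4 12 7) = [0, 1, 5, 3, 12, 6, 11, 4, 8, 9, 2, 10, 7]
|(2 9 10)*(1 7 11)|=|(1 7 11)(2 9 10)|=3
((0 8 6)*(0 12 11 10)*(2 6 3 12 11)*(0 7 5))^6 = ((0 8 3 12 2 6 11 10 7 5))^6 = (0 11 3 7 2)(5 6 8 10 12)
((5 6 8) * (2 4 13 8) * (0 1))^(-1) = (0 1)(2 6 5 8 13 4)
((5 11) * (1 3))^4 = ((1 3)(5 11))^4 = (11)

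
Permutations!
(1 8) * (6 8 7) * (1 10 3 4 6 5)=(1 7 5)(3 4 6 8 10)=[0, 7, 2, 4, 6, 1, 8, 5, 10, 9, 3]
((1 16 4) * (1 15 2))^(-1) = ((1 16 4 15 2))^(-1) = (1 2 15 4 16)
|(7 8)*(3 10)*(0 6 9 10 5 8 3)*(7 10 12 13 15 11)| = |(0 6 9 12 13 15 11 7 3 5 8 10)| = 12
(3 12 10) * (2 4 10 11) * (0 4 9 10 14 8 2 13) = (0 4 14 8 2 9 10 3 12 11 13) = [4, 1, 9, 12, 14, 5, 6, 7, 2, 10, 3, 13, 11, 0, 8]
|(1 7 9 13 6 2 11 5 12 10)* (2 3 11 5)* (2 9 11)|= 11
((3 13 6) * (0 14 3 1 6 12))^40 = (14)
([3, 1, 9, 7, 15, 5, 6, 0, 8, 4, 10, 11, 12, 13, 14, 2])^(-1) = [7, 1, 15, 0, 9, 5, 6, 3, 8, 2, 10, 11, 12, 13, 14, 4]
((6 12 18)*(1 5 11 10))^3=(18)(1 10 11 5)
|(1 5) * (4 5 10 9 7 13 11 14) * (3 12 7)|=11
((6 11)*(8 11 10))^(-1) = (6 11 8 10)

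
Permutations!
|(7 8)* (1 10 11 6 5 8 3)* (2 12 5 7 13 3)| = 11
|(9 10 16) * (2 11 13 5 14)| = |(2 11 13 5 14)(9 10 16)| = 15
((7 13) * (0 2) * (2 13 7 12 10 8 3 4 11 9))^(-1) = ((0 13 12 10 8 3 4 11 9 2))^(-1) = (0 2 9 11 4 3 8 10 12 13)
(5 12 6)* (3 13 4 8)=(3 13 4 8)(5 12 6)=[0, 1, 2, 13, 8, 12, 5, 7, 3, 9, 10, 11, 6, 4]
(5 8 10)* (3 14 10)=(3 14 10 5 8)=[0, 1, 2, 14, 4, 8, 6, 7, 3, 9, 5, 11, 12, 13, 10]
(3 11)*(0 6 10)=(0 6 10)(3 11)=[6, 1, 2, 11, 4, 5, 10, 7, 8, 9, 0, 3]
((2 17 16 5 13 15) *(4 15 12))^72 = (17)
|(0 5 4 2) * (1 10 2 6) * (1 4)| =10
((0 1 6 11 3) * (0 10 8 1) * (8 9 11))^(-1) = (1 8 6)(3 11 9 10)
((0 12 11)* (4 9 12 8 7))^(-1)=(0 11 12 9 4 7 8)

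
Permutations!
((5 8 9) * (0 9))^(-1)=(0 8 5 9)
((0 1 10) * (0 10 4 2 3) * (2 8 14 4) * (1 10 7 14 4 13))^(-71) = ((0 10 7 14 13 1 2 3)(4 8))^(-71) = (0 10 7 14 13 1 2 3)(4 8)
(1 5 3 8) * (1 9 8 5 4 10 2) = (1 4 10 2)(3 5)(8 9) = [0, 4, 1, 5, 10, 3, 6, 7, 9, 8, 2]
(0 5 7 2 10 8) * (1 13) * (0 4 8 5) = [0, 13, 10, 3, 8, 7, 6, 2, 4, 9, 5, 11, 12, 1] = (1 13)(2 10 5 7)(4 8)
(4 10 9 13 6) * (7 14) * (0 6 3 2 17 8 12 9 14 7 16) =(0 6 4 10 14 16)(2 17 8 12 9 13 3) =[6, 1, 17, 2, 10, 5, 4, 7, 12, 13, 14, 11, 9, 3, 16, 15, 0, 8]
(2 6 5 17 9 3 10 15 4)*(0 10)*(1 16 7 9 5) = [10, 16, 6, 0, 2, 17, 1, 9, 8, 3, 15, 11, 12, 13, 14, 4, 7, 5] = (0 10 15 4 2 6 1 16 7 9 3)(5 17)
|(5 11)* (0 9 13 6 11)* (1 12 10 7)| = 12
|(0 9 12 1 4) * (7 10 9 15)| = |(0 15 7 10 9 12 1 4)| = 8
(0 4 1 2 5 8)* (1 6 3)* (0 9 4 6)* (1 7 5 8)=(0 6 3 7 5 1 2 8 9 4)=[6, 2, 8, 7, 0, 1, 3, 5, 9, 4]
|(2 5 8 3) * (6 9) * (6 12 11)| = 4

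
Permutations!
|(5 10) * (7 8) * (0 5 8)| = |(0 5 10 8 7)| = 5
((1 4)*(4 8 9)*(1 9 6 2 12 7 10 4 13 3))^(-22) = ((1 8 6 2 12 7 10 4 9 13 3))^(-22) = (13)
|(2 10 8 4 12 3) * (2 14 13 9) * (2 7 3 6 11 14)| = 12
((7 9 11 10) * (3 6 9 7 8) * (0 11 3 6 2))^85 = (0 9 10 2 6 11 3 8)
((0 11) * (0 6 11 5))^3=(0 5)(6 11)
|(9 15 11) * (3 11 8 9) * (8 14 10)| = |(3 11)(8 9 15 14 10)| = 10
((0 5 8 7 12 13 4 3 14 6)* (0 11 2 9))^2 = ((0 5 8 7 12 13 4 3 14 6 11 2 9))^2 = (0 8 12 4 14 11 9 5 7 13 3 6 2)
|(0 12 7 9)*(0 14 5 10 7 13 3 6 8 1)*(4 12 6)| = 20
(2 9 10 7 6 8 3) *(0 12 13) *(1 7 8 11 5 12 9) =[9, 7, 1, 2, 4, 12, 11, 6, 3, 10, 8, 5, 13, 0] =(0 9 10 8 3 2 1 7 6 11 5 12 13)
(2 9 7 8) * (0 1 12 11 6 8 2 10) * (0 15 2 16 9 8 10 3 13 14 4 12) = [1, 0, 8, 13, 12, 5, 10, 16, 3, 7, 15, 6, 11, 14, 4, 2, 9] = (0 1)(2 8 3 13 14 4 12 11 6 10 15)(7 16 9)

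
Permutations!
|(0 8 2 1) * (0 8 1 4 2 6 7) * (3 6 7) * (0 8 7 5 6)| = 14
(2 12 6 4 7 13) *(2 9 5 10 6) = [0, 1, 12, 3, 7, 10, 4, 13, 8, 5, 6, 11, 2, 9] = (2 12)(4 7 13 9 5 10 6)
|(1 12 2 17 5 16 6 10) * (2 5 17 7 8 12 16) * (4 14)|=|(17)(1 16 6 10)(2 7 8 12 5)(4 14)|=20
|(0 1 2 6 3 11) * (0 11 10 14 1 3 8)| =8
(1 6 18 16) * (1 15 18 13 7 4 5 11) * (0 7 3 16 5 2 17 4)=[7, 6, 17, 16, 2, 11, 13, 0, 8, 9, 10, 1, 12, 3, 14, 18, 15, 4, 5]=(0 7)(1 6 13 3 16 15 18 5 11)(2 17 4)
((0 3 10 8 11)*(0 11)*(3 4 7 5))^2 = ((11)(0 4 7 5 3 10 8))^2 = (11)(0 7 3 8 4 5 10)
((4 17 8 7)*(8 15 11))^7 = ((4 17 15 11 8 7))^7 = (4 17 15 11 8 7)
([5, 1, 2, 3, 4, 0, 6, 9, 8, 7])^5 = [5, 1, 2, 3, 4, 0, 6, 9, 8, 7]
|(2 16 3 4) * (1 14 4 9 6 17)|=9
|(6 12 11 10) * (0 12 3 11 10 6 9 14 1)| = |(0 12 10 9 14 1)(3 11 6)| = 6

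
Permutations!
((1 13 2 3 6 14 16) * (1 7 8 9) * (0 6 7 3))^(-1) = ((0 6 14 16 3 7 8 9 1 13 2))^(-1) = (0 2 13 1 9 8 7 3 16 14 6)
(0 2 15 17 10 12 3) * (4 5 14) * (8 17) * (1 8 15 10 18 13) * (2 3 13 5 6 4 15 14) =(0 3)(1 8 17 18 5 2 10 12 13)(4 6)(14 15) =[3, 8, 10, 0, 6, 2, 4, 7, 17, 9, 12, 11, 13, 1, 15, 14, 16, 18, 5]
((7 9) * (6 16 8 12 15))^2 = (6 8 15 16 12)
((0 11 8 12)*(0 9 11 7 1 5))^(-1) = (0 5 1 7)(8 11 9 12) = ((0 7 1 5)(8 12 9 11))^(-1)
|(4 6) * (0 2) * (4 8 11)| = 4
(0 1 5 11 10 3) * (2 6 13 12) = [1, 5, 6, 0, 4, 11, 13, 7, 8, 9, 3, 10, 2, 12] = (0 1 5 11 10 3)(2 6 13 12)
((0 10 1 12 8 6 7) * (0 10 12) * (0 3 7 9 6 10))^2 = ((0 12 8 10 1 3 7)(6 9))^2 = (0 8 1 7 12 10 3)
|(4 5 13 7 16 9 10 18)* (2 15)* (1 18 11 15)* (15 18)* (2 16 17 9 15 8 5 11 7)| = |(1 8 5 13 2)(4 11 18)(7 17 9 10)(15 16)| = 60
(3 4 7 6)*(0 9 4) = (0 9 4 7 6 3) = [9, 1, 2, 0, 7, 5, 3, 6, 8, 4]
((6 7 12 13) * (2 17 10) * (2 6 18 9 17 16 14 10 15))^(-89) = ((2 16 14 10 6 7 12 13 18 9 17 15))^(-89) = (2 13 14 9 6 15 12 16 18 10 17 7)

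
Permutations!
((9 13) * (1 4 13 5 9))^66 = (13)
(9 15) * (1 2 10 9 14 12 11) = (1 2 10 9 15 14 12 11) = [0, 2, 10, 3, 4, 5, 6, 7, 8, 15, 9, 1, 11, 13, 12, 14]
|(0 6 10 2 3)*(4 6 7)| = |(0 7 4 6 10 2 3)| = 7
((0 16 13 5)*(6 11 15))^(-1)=(0 5 13 16)(6 15 11)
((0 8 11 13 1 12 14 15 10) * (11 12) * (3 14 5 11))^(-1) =(0 10 15 14 3 1 13 11 5 12 8)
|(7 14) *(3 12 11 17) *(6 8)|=|(3 12 11 17)(6 8)(7 14)|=4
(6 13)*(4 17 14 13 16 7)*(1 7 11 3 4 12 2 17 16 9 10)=(1 7 12 2 17 14 13 6 9 10)(3 4 16 11)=[0, 7, 17, 4, 16, 5, 9, 12, 8, 10, 1, 3, 2, 6, 13, 15, 11, 14]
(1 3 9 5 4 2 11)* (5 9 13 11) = [0, 3, 5, 13, 2, 4, 6, 7, 8, 9, 10, 1, 12, 11] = (1 3 13 11)(2 5 4)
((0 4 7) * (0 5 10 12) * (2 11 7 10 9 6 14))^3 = (0 12 10 4)(2 5 14 7 6 11 9)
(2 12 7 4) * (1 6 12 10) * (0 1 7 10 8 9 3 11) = (0 1 6 12 10 7 4 2 8 9 3 11) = [1, 6, 8, 11, 2, 5, 12, 4, 9, 3, 7, 0, 10]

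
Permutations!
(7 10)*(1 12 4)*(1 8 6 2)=(1 12 4 8 6 2)(7 10)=[0, 12, 1, 3, 8, 5, 2, 10, 6, 9, 7, 11, 4]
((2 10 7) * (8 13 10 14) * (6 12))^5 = (2 7 10 13 8 14)(6 12)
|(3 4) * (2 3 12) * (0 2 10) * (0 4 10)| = 6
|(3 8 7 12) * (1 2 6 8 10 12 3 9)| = 9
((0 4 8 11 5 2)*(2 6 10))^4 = ((0 4 8 11 5 6 10 2))^4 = (0 5)(2 11)(4 6)(8 10)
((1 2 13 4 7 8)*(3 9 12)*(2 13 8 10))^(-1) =(1 8 2 10 7 4 13)(3 12 9)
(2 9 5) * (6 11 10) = (2 9 5)(6 11 10) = [0, 1, 9, 3, 4, 2, 11, 7, 8, 5, 6, 10]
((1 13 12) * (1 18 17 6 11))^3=((1 13 12 18 17 6 11))^3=(1 18 11 12 6 13 17)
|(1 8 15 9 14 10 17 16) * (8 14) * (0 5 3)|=|(0 5 3)(1 14 10 17 16)(8 15 9)|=15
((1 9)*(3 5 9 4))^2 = (1 3 9 4 5)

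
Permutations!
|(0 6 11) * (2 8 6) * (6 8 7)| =|(0 2 7 6 11)| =5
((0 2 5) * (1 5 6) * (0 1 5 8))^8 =(0 6 1)(2 5 8)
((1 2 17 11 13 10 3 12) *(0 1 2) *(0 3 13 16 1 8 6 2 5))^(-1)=((0 8 6 2 17 11 16 1 3 12 5)(10 13))^(-1)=(0 5 12 3 1 16 11 17 2 6 8)(10 13)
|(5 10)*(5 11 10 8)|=2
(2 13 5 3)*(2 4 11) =(2 13 5 3 4 11) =[0, 1, 13, 4, 11, 3, 6, 7, 8, 9, 10, 2, 12, 5]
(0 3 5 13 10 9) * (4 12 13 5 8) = [3, 1, 2, 8, 12, 5, 6, 7, 4, 0, 9, 11, 13, 10] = (0 3 8 4 12 13 10 9)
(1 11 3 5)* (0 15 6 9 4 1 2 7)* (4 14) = (0 15 6 9 14 4 1 11 3 5 2 7) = [15, 11, 7, 5, 1, 2, 9, 0, 8, 14, 10, 3, 12, 13, 4, 6]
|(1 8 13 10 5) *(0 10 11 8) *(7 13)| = 4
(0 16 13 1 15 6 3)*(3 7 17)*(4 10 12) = (0 16 13 1 15 6 7 17 3)(4 10 12) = [16, 15, 2, 0, 10, 5, 7, 17, 8, 9, 12, 11, 4, 1, 14, 6, 13, 3]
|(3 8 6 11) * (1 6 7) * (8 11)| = 4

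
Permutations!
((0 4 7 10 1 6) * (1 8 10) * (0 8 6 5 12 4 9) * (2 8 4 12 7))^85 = ((12)(0 9)(1 5 7)(2 8 10 6 4))^85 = (12)(0 9)(1 5 7)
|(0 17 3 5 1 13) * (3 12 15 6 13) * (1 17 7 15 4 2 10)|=40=|(0 7 15 6 13)(1 3 5 17 12 4 2 10)|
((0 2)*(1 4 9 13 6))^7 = (0 2)(1 9 6 4 13)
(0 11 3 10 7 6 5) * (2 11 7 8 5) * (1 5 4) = (0 7 6 2 11 3 10 8 4 1 5) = [7, 5, 11, 10, 1, 0, 2, 6, 4, 9, 8, 3]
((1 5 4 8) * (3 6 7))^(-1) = ((1 5 4 8)(3 6 7))^(-1) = (1 8 4 5)(3 7 6)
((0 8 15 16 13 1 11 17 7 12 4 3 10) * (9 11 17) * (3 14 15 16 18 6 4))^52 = (0 16 1 7 3)(4 15 6 14 18)(8 13 17 12 10)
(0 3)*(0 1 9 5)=(0 3 1 9 5)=[3, 9, 2, 1, 4, 0, 6, 7, 8, 5]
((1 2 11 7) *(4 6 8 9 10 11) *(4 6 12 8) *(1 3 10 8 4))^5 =((1 2 6)(3 10 11 7)(4 12)(8 9))^5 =(1 6 2)(3 10 11 7)(4 12)(8 9)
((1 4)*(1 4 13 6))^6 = (13)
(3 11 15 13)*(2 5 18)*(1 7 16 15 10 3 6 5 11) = (1 7 16 15 13 6 5 18 2 11 10 3) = [0, 7, 11, 1, 4, 18, 5, 16, 8, 9, 3, 10, 12, 6, 14, 13, 15, 17, 2]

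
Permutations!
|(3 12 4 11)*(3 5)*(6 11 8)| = 7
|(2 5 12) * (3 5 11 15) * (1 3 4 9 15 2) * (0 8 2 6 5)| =|(0 8 2 11 6 5 12 1 3)(4 9 15)| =9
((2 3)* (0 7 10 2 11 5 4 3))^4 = (11)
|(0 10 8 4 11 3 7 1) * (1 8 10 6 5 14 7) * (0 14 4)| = 10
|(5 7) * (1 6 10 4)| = 4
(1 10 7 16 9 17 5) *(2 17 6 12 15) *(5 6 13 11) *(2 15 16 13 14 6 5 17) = (1 10 7 13 11 17 5)(6 12 16 9 14) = [0, 10, 2, 3, 4, 1, 12, 13, 8, 14, 7, 17, 16, 11, 6, 15, 9, 5]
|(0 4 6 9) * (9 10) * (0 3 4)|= |(3 4 6 10 9)|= 5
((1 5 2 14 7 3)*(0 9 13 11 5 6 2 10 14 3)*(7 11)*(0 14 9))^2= ((1 6 2 3)(5 10 9 13 7 14 11))^2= (1 2)(3 6)(5 9 7 11 10 13 14)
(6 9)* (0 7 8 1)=(0 7 8 1)(6 9)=[7, 0, 2, 3, 4, 5, 9, 8, 1, 6]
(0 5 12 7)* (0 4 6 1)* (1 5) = (0 1)(4 6 5 12 7) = [1, 0, 2, 3, 6, 12, 5, 4, 8, 9, 10, 11, 7]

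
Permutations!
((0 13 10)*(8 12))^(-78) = ((0 13 10)(8 12))^(-78) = (13)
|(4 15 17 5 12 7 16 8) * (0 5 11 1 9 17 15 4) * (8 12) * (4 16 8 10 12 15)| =|(0 5 10 12 7 8)(1 9 17 11)(4 16 15)| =12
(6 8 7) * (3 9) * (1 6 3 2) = (1 6 8 7 3 9 2) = [0, 6, 1, 9, 4, 5, 8, 3, 7, 2]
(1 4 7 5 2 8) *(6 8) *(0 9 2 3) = (0 9 2 6 8 1 4 7 5 3) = [9, 4, 6, 0, 7, 3, 8, 5, 1, 2]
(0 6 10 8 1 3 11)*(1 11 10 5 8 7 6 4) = (0 4 1 3 10 7 6 5 8 11) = [4, 3, 2, 10, 1, 8, 5, 6, 11, 9, 7, 0]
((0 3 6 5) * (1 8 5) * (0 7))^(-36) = (0 7 5 8 1 6 3)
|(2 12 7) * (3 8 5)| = 3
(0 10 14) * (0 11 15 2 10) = [0, 1, 10, 3, 4, 5, 6, 7, 8, 9, 14, 15, 12, 13, 11, 2] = (2 10 14 11 15)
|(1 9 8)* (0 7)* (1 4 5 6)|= 6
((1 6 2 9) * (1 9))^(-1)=(9)(1 2 6)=((9)(1 6 2))^(-1)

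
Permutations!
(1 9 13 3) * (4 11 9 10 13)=(1 10 13 3)(4 11 9)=[0, 10, 2, 1, 11, 5, 6, 7, 8, 4, 13, 9, 12, 3]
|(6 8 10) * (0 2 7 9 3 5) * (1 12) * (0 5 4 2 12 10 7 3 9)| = 21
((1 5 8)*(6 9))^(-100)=((1 5 8)(6 9))^(-100)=(9)(1 8 5)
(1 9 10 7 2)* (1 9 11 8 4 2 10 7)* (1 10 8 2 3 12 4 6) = (1 11 2 9 7 8 6)(3 12 4) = [0, 11, 9, 12, 3, 5, 1, 8, 6, 7, 10, 2, 4]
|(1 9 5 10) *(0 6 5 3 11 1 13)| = 20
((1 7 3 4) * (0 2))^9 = (0 2)(1 7 3 4)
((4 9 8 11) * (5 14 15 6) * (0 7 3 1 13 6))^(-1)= (0 15 14 5 6 13 1 3 7)(4 11 8 9)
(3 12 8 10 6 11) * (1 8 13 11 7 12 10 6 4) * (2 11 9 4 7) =(1 8 6 2 11 3 10 7 12 13 9 4) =[0, 8, 11, 10, 1, 5, 2, 12, 6, 4, 7, 3, 13, 9]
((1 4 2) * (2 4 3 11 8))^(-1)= (1 2 8 11 3)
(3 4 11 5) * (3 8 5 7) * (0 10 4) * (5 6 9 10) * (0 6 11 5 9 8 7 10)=(0 9)(3 6 8 11 10 4 5 7)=[9, 1, 2, 6, 5, 7, 8, 3, 11, 0, 4, 10]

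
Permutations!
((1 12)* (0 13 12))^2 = (0 12)(1 13)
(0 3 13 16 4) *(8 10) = (0 3 13 16 4)(8 10) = [3, 1, 2, 13, 0, 5, 6, 7, 10, 9, 8, 11, 12, 16, 14, 15, 4]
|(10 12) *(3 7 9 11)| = 4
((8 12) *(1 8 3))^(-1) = (1 3 12 8)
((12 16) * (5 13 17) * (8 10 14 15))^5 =((5 13 17)(8 10 14 15)(12 16))^5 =(5 17 13)(8 10 14 15)(12 16)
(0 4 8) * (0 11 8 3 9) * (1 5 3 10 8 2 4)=(0 1 5 3 9)(2 4 10 8 11)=[1, 5, 4, 9, 10, 3, 6, 7, 11, 0, 8, 2]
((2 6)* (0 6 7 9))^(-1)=(0 9 7 2 6)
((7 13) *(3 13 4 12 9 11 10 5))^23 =(3 9 13 11 7 10 4 5 12)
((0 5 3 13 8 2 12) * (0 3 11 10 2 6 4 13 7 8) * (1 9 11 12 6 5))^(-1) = (0 13 4 6 2 10 11 9 1)(3 12 5 8 7)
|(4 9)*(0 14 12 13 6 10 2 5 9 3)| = |(0 14 12 13 6 10 2 5 9 4 3)| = 11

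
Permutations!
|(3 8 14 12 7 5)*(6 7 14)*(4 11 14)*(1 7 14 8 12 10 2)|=12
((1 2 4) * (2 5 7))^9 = (1 4 2 7 5)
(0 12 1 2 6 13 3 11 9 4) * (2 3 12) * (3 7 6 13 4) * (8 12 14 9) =[2, 7, 13, 11, 0, 5, 4, 6, 12, 3, 10, 8, 1, 14, 9] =(0 2 13 14 9 3 11 8 12 1 7 6 4)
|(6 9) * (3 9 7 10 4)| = 6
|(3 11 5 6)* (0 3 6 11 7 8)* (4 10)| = |(0 3 7 8)(4 10)(5 11)| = 4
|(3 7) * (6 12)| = 2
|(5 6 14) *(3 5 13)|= 5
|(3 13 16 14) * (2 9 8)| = |(2 9 8)(3 13 16 14)| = 12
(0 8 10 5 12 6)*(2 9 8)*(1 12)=(0 2 9 8 10 5 1 12 6)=[2, 12, 9, 3, 4, 1, 0, 7, 10, 8, 5, 11, 6]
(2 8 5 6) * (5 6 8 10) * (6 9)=[0, 1, 10, 3, 4, 8, 2, 7, 9, 6, 5]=(2 10 5 8 9 6)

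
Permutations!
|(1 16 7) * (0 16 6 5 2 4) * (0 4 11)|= 8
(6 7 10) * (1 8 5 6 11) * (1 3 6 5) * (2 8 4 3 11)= (11)(1 4 3 6 7 10 2 8)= [0, 4, 8, 6, 3, 5, 7, 10, 1, 9, 2, 11]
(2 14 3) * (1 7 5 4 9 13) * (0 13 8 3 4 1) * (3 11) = (0 13)(1 7 5)(2 14 4 9 8 11 3) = [13, 7, 14, 2, 9, 1, 6, 5, 11, 8, 10, 3, 12, 0, 4]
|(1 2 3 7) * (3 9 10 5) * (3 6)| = 8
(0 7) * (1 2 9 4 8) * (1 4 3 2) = (0 7)(2 9 3)(4 8) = [7, 1, 9, 2, 8, 5, 6, 0, 4, 3]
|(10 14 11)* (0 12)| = |(0 12)(10 14 11)| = 6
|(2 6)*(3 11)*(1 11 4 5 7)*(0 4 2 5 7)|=|(0 4 7 1 11 3 2 6 5)|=9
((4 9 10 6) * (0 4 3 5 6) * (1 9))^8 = ((0 4 1 9 10)(3 5 6))^8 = (0 9 4 10 1)(3 6 5)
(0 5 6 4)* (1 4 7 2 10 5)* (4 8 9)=[1, 8, 10, 3, 0, 6, 7, 2, 9, 4, 5]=(0 1 8 9 4)(2 10 5 6 7)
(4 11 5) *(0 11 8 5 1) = [11, 0, 2, 3, 8, 4, 6, 7, 5, 9, 10, 1] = (0 11 1)(4 8 5)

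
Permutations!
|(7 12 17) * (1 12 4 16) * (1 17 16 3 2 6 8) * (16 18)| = |(1 12 18 16 17 7 4 3 2 6 8)| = 11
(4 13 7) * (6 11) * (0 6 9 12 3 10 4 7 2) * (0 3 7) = (0 6 11 9 12 7)(2 3 10 4 13) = [6, 1, 3, 10, 13, 5, 11, 0, 8, 12, 4, 9, 7, 2]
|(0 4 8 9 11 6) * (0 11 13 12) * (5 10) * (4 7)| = 14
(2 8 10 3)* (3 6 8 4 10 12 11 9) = (2 4 10 6 8 12 11 9 3) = [0, 1, 4, 2, 10, 5, 8, 7, 12, 3, 6, 9, 11]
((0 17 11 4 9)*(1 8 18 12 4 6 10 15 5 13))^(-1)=((0 17 11 6 10 15 5 13 1 8 18 12 4 9))^(-1)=(0 9 4 12 18 8 1 13 5 15 10 6 11 17)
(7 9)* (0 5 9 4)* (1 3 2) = (0 5 9 7 4)(1 3 2) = [5, 3, 1, 2, 0, 9, 6, 4, 8, 7]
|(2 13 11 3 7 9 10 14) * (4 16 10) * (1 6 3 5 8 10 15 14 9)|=|(1 6 3 7)(2 13 11 5 8 10 9 4 16 15 14)|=44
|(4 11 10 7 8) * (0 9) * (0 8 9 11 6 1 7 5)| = |(0 11 10 5)(1 7 9 8 4 6)| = 12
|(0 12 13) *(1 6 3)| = |(0 12 13)(1 6 3)| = 3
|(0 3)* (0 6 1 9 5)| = 6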